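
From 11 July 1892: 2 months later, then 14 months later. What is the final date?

Advancing 2 months from July 11, 1892:
month 7 + 2 = 9 → September 1892.
Day 11 is valid in September, giving September 11, 1892.
Advancing 14 months from September 11, 1892:
month 9 + 14 = 23, which is month 11 of year 1893 → November 1893.
Day 11 is valid in November, giving November 11, 1893.

November 11, 1893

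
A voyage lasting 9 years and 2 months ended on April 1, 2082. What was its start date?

February 1, 2073

Counting back 9 years and 2 months from April 1, 2082.
-9 years → 2073; month 4 − 2 = 2 → February 2073.
Day 1 is valid in February, giving February 1, 2073.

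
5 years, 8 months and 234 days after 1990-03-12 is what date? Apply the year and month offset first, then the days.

July 3, 1996

Adding 5 years, 8 months and 234 days from March 12, 1990: first the month/year part, then the days.
+5 years → 1995; month 3 + 8 = 11 → November 1995.
Day 12 is valid in November, giving November 12, 1995.
Now add 234 days from November 12, 1995.
November has 30 days, so 30 − 12 = 18 days remain after November 12, 1995; 234 − 18 = 216 left.
December 1995 has 31 days: 216 − 31 = 185 left.
January 1996 has 31 days: 185 − 31 = 154 left.
February 1996 has 29 days (1996 is a leap year): 154 − 29 = 125 left.
March 1996 has 31 days: 125 − 31 = 94 left.
April 1996 has 30 days: 94 − 30 = 64 left.
May 1996 has 31 days: 64 − 31 = 33 left.
June 1996 has 30 days: 33 − 30 = 3 left.
3 days into July 1996 → July 3, 1996.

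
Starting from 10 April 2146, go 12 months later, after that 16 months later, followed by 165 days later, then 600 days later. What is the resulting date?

Counting forward 12 months from April 10, 2146:
month 4 + 12 = 16, which is month 4 of year 2147 → April 2147.
Day 10 is valid in April, giving April 10, 2147.
Advancing 16 months from April 10, 2147:
month 4 + 16 = 20, which is month 8 of year 2148 → August 2148.
Day 10 is valid in August, giving August 10, 2148.
Adding 165 days from August 10, 2148:
August has 31 days, so 31 − 10 = 21 days remain after August 10, 2148; 165 − 21 = 144 left.
September 2148 has 30 days: 144 − 30 = 114 left.
October 2148 has 31 days: 114 − 31 = 83 left.
November 2148 has 30 days: 83 − 30 = 53 left.
December 2148 has 31 days: 53 − 31 = 22 left.
22 days into January 2149 → January 22, 2149.
Advancing 600 days from January 22, 2149:
January has 31 days, so 31 − 22 = 9 days remain after January 22, 2149; 600 − 9 = 591 left.
February 2149 has 28 days (2149 is not a leap year): 591 − 28 = 563 left.
March 2149 has 31 days: 563 − 31 = 532 left.
April 2149 has 30 days: 532 − 30 = 502 left.
May 2149 has 31 days: 502 − 31 = 471 left.
June 2149 has 30 days: 471 − 30 = 441 left.
July 2149 has 31 days: 441 − 31 = 410 left.
August 2149 has 31 days: 410 − 31 = 379 left.
September 2149 has 30 days: 379 − 30 = 349 left.
October 2149 has 31 days: 349 − 31 = 318 left.
November 2149 has 30 days: 318 − 30 = 288 left.
December 2149 has 31 days: 288 − 31 = 257 left.
January 2150 has 31 days: 257 − 31 = 226 left.
February 2150 has 28 days (2150 is not a leap year): 226 − 28 = 198 left.
March 2150 has 31 days: 198 − 31 = 167 left.
April 2150 has 30 days: 167 − 30 = 137 left.
May 2150 has 31 days: 137 − 31 = 106 left.
June 2150 has 30 days: 106 − 30 = 76 left.
July 2150 has 31 days: 76 − 31 = 45 left.
August 2150 has 31 days: 45 − 31 = 14 left.
14 days into September 2150 → September 14, 2150.

September 14, 2150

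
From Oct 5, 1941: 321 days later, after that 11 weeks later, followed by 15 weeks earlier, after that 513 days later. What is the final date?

Counting forward 321 days from October 5, 1941:
October has 31 days, so 31 − 5 = 26 days remain after October 5, 1941; 321 − 26 = 295 left.
November 1941 has 30 days: 295 − 30 = 265 left.
December 1941 has 31 days: 265 − 31 = 234 left.
January 1942 has 31 days: 234 − 31 = 203 left.
February 1942 has 28 days (1942 is not a leap year): 203 − 28 = 175 left.
March 1942 has 31 days: 175 − 31 = 144 left.
April 1942 has 30 days: 144 − 30 = 114 left.
May 1942 has 31 days: 114 − 31 = 83 left.
June 1942 has 30 days: 83 − 30 = 53 left.
July 1942 has 31 days: 53 − 31 = 22 left.
22 days into August 1942 → August 22, 1942.
Adding 11 weeks (= 77 days) from August 22, 1942:
August has 31 days, so 31 − 22 = 9 days remain after August 22, 1942; 77 − 9 = 68 left.
September 1942 has 30 days: 68 − 30 = 38 left.
October 1942 has 31 days: 38 − 31 = 7 left.
7 days into November 1942 → November 7, 1942.
Going back 15 weeks (= 105 days) from November 7, 1942:
Going back 7 days from November 7, 1942 reaches the end of the previous month; 105 − 7 = 98 left.
October 1942 has 31 days: 98 − 31 = 67 left.
September 1942 has 30 days: 67 − 30 = 37 left.
August 1942 has 31 days: 37 − 31 = 6 left.
July 1942 has 31 days; 31 − 6 = 25 → July 25, 1942.
Advancing 513 days from July 25, 1942:
July has 31 days, so 31 − 25 = 6 days remain after July 25, 1942; 513 − 6 = 507 left.
August 1942 has 31 days: 507 − 31 = 476 left.
September 1942 has 30 days: 476 − 30 = 446 left.
October 1942 has 31 days: 446 − 31 = 415 left.
November 1942 has 30 days: 415 − 30 = 385 left.
December 1942 has 31 days: 385 − 31 = 354 left.
January 1943 has 31 days: 354 − 31 = 323 left.
February 1943 has 28 days (1943 is not a leap year): 323 − 28 = 295 left.
March 1943 has 31 days: 295 − 31 = 264 left.
April 1943 has 30 days: 264 − 30 = 234 left.
May 1943 has 31 days: 234 − 31 = 203 left.
June 1943 has 30 days: 203 − 30 = 173 left.
July 1943 has 31 days: 173 − 31 = 142 left.
August 1943 has 31 days: 142 − 31 = 111 left.
September 1943 has 30 days: 111 − 30 = 81 left.
October 1943 has 31 days: 81 − 31 = 50 left.
November 1943 has 30 days: 50 − 30 = 20 left.
20 days into December 1943 → December 20, 1943.

December 20, 1943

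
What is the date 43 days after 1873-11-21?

Adding 43 days from November 21, 1873.
November has 30 days, so 30 − 21 = 9 days remain after November 21, 1873; 43 − 9 = 34 left.
December 1873 has 31 days: 34 − 31 = 3 left.
3 days into January 1874 → January 3, 1874.

January 3, 1874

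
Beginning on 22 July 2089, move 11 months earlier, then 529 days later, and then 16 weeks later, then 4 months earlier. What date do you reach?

January 25, 2090

Going back 11 months from July 22, 2089:
month 7 − 11 = -4, which is month 8 of year 2088 → August 2088.
Day 22 is valid in August, giving August 22, 2088.
Adding 529 days from August 22, 2088:
August has 31 days, so 31 − 22 = 9 days remain after August 22, 2088; 529 − 9 = 520 left.
September 2088 has 30 days: 520 − 30 = 490 left.
October 2088 has 31 days: 490 − 31 = 459 left.
November 2088 has 30 days: 459 − 30 = 429 left.
December 2088 has 31 days: 429 − 31 = 398 left.
January 2089 has 31 days: 398 − 31 = 367 left.
February 2089 has 28 days (2089 is not a leap year): 367 − 28 = 339 left.
March 2089 has 31 days: 339 − 31 = 308 left.
April 2089 has 30 days: 308 − 30 = 278 left.
May 2089 has 31 days: 278 − 31 = 247 left.
June 2089 has 30 days: 247 − 30 = 217 left.
July 2089 has 31 days: 217 − 31 = 186 left.
August 2089 has 31 days: 186 − 31 = 155 left.
September 2089 has 30 days: 155 − 30 = 125 left.
October 2089 has 31 days: 125 − 31 = 94 left.
November 2089 has 30 days: 94 − 30 = 64 left.
December 2089 has 31 days: 64 − 31 = 33 left.
January 2090 has 31 days: 33 − 31 = 2 left.
2 days into February 2090 → February 2, 2090.
Counting forward 16 weeks (= 112 days) from February 2, 2090:
February has 28 days, so 28 − 2 = 26 days remain after February 2, 2090; 112 − 26 = 86 left.
March 2090 has 31 days: 86 − 31 = 55 left.
April 2090 has 30 days: 55 − 30 = 25 left.
25 days into May 2090 → May 25, 2090.
Subtracting 4 months from May 25, 2090:
month 5 − 4 = 1 → January 2090.
Day 25 is valid in January, giving January 25, 2090.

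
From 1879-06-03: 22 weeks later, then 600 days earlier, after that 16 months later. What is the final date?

July 14, 1879

Counting forward 22 weeks (= 154 days) from June 3, 1879:
June has 30 days, so 30 − 3 = 27 days remain after June 3, 1879; 154 − 27 = 127 left.
July 1879 has 31 days: 127 − 31 = 96 left.
August 1879 has 31 days: 96 − 31 = 65 left.
September 1879 has 30 days: 65 − 30 = 35 left.
October 1879 has 31 days: 35 − 31 = 4 left.
4 days into November 1879 → November 4, 1879.
Counting back 600 days from November 4, 1879:
Going back 4 days from November 4, 1879 reaches the end of the previous month; 600 − 4 = 596 left.
October 1879 has 31 days: 596 − 31 = 565 left.
September 1879 has 30 days: 565 − 30 = 535 left.
August 1879 has 31 days: 535 − 31 = 504 left.
July 1879 has 31 days: 504 − 31 = 473 left.
June 1879 has 30 days: 473 − 30 = 443 left.
May 1879 has 31 days: 443 − 31 = 412 left.
April 1879 has 30 days: 412 − 30 = 382 left.
March 1879 has 31 days: 382 − 31 = 351 left.
February 1879 has 28 days (1879 is not a leap year): 351 − 28 = 323 left.
January 1879 has 31 days: 323 − 31 = 292 left.
December 1878 has 31 days: 292 − 31 = 261 left.
November 1878 has 30 days: 261 − 30 = 231 left.
October 1878 has 31 days: 231 − 31 = 200 left.
September 1878 has 30 days: 200 − 30 = 170 left.
August 1878 has 31 days: 170 − 31 = 139 left.
July 1878 has 31 days: 139 − 31 = 108 left.
June 1878 has 30 days: 108 − 30 = 78 left.
May 1878 has 31 days: 78 − 31 = 47 left.
April 1878 has 30 days: 47 − 30 = 17 left.
March 1878 has 31 days; 31 − 17 = 14 → March 14, 1878.
Adding 16 months from March 14, 1878:
month 3 + 16 = 19, which is month 7 of year 1879 → July 1879.
Day 14 is valid in July, giving July 14, 1879.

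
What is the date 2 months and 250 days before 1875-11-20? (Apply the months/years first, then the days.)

Subtracting 2 months and 250 days from November 20, 1875: first the month/year part, then the days.
month 11 − 2 = 9 → September 1875.
Day 20 is valid in September, giving September 20, 1875.
Now subtract 250 days from September 20, 1875.
Going back 20 days from September 20, 1875 reaches the end of the previous month; 250 − 20 = 230 left.
August 1875 has 31 days: 230 − 31 = 199 left.
July 1875 has 31 days: 199 − 31 = 168 left.
June 1875 has 30 days: 168 − 30 = 138 left.
May 1875 has 31 days: 138 − 31 = 107 left.
April 1875 has 30 days: 107 − 30 = 77 left.
March 1875 has 31 days: 77 − 31 = 46 left.
February 1875 has 28 days (1875 is not a leap year): 46 − 28 = 18 left.
January 1875 has 31 days; 31 − 18 = 13 → January 13, 1875.

January 13, 1875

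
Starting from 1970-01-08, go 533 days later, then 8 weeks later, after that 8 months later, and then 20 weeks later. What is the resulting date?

September 7, 1972

Counting forward 533 days from January 8, 1970:
January has 31 days, so 31 − 8 = 23 days remain after January 8, 1970; 533 − 23 = 510 left.
February 1970 has 28 days (1970 is not a leap year): 510 − 28 = 482 left.
March 1970 has 31 days: 482 − 31 = 451 left.
April 1970 has 30 days: 451 − 30 = 421 left.
May 1970 has 31 days: 421 − 31 = 390 left.
June 1970 has 30 days: 390 − 30 = 360 left.
July 1970 has 31 days: 360 − 31 = 329 left.
August 1970 has 31 days: 329 − 31 = 298 left.
September 1970 has 30 days: 298 − 30 = 268 left.
October 1970 has 31 days: 268 − 31 = 237 left.
November 1970 has 30 days: 237 − 30 = 207 left.
December 1970 has 31 days: 207 − 31 = 176 left.
January 1971 has 31 days: 176 − 31 = 145 left.
February 1971 has 28 days (1971 is not a leap year): 145 − 28 = 117 left.
March 1971 has 31 days: 117 − 31 = 86 left.
April 1971 has 30 days: 86 − 30 = 56 left.
May 1971 has 31 days: 56 − 31 = 25 left.
25 days into June 1971 → June 25, 1971.
Counting forward 8 weeks (= 56 days) from June 25, 1971:
June has 30 days, so 30 − 25 = 5 days remain after June 25, 1971; 56 − 5 = 51 left.
July 1971 has 31 days: 51 − 31 = 20 left.
20 days into August 1971 → August 20, 1971.
Counting forward 8 months from August 20, 1971:
month 8 + 8 = 16, which is month 4 of year 1972 → April 1972.
Day 20 is valid in April, giving April 20, 1972.
Counting forward 20 weeks (= 140 days) from April 20, 1972:
April has 30 days, so 30 − 20 = 10 days remain after April 20, 1972; 140 − 10 = 130 left.
May 1972 has 31 days: 130 − 31 = 99 left.
June 1972 has 30 days: 99 − 30 = 69 left.
July 1972 has 31 days: 69 − 31 = 38 left.
August 1972 has 31 days: 38 − 31 = 7 left.
7 days into September 1972 → September 7, 1972.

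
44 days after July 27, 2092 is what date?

Advancing 44 days from July 27, 2092.
July has 31 days, so 31 − 27 = 4 days remain after July 27, 2092; 44 − 4 = 40 left.
August 2092 has 31 days: 40 − 31 = 9 left.
9 days into September 2092 → September 9, 2092.

September 9, 2092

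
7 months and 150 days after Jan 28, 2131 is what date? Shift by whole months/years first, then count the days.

January 25, 2132

Adding 7 months and 150 days from January 28, 2131: first the month/year part, then the days.
month 1 + 7 = 8 → August 2131.
Day 28 is valid in August, giving August 28, 2131.
Now add 150 days from August 28, 2131.
August has 31 days, so 31 − 28 = 3 days remain after August 28, 2131; 150 − 3 = 147 left.
September 2131 has 30 days: 147 − 30 = 117 left.
October 2131 has 31 days: 117 − 31 = 86 left.
November 2131 has 30 days: 86 − 30 = 56 left.
December 2131 has 31 days: 56 − 31 = 25 left.
25 days into January 2132 → January 25, 2132.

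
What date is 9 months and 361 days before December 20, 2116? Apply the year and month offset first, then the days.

Subtracting 9 months and 361 days from December 20, 2116: first the month/year part, then the days.
month 12 − 9 = 3 → March 2116.
Day 20 is valid in March, giving March 20, 2116.
Now subtract 361 days from March 20, 2116.
Going back 20 days from March 20, 2116 reaches the end of the previous month; 361 − 20 = 341 left.
February 2116 has 29 days (2116 is a leap year): 341 − 29 = 312 left.
January 2116 has 31 days: 312 − 31 = 281 left.
December 2115 has 31 days: 281 − 31 = 250 left.
November 2115 has 30 days: 250 − 30 = 220 left.
October 2115 has 31 days: 220 − 31 = 189 left.
September 2115 has 30 days: 189 − 30 = 159 left.
August 2115 has 31 days: 159 − 31 = 128 left.
July 2115 has 31 days: 128 − 31 = 97 left.
June 2115 has 30 days: 97 − 30 = 67 left.
May 2115 has 31 days: 67 − 31 = 36 left.
April 2115 has 30 days: 36 − 30 = 6 left.
March 2115 has 31 days; 31 − 6 = 25 → March 25, 2115.

March 25, 2115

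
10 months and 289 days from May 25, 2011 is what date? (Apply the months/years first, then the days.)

Counting forward 10 months and 289 days from May 25, 2011: first the month/year part, then the days.
month 5 + 10 = 15, which is month 3 of year 2012 → March 2012.
Day 25 is valid in March, giving March 25, 2012.
Now add 289 days from March 25, 2012.
March has 31 days, so 31 − 25 = 6 days remain after March 25, 2012; 289 − 6 = 283 left.
April 2012 has 30 days: 283 − 30 = 253 left.
May 2012 has 31 days: 253 − 31 = 222 left.
June 2012 has 30 days: 222 − 30 = 192 left.
July 2012 has 31 days: 192 − 31 = 161 left.
August 2012 has 31 days: 161 − 31 = 130 left.
September 2012 has 30 days: 130 − 30 = 100 left.
October 2012 has 31 days: 100 − 31 = 69 left.
November 2012 has 30 days: 69 − 30 = 39 left.
December 2012 has 31 days: 39 − 31 = 8 left.
8 days into January 2013 → January 8, 2013.

January 8, 2013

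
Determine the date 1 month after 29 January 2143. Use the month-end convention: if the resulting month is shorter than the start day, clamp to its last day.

Adding 1 month from January 29, 2143.
month 1 + 1 = 2 → February 2143.
February 2143 has only 28 days (2143 is not a leap year — relevant if February), and the start was day 29, so the date clamps to February 28, 2143.

February 28, 2143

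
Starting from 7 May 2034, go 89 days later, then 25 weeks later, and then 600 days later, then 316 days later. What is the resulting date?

Counting forward 89 days from May 7, 2034:
May has 31 days, so 31 − 7 = 24 days remain after May 7, 2034; 89 − 24 = 65 left.
June 2034 has 30 days: 65 − 30 = 35 left.
July 2034 has 31 days: 35 − 31 = 4 left.
4 days into August 2034 → August 4, 2034.
Counting forward 25 weeks (= 175 days) from August 4, 2034:
August has 31 days, so 31 − 4 = 27 days remain after August 4, 2034; 175 − 27 = 148 left.
September 2034 has 30 days: 148 − 30 = 118 left.
October 2034 has 31 days: 118 − 31 = 87 left.
November 2034 has 30 days: 87 − 30 = 57 left.
December 2034 has 31 days: 57 − 31 = 26 left.
26 days into January 2035 → January 26, 2035.
Adding 600 days from January 26, 2035:
January has 31 days, so 31 − 26 = 5 days remain after January 26, 2035; 600 − 5 = 595 left.
February 2035 has 28 days (2035 is not a leap year): 595 − 28 = 567 left.
March 2035 has 31 days: 567 − 31 = 536 left.
April 2035 has 30 days: 536 − 30 = 506 left.
May 2035 has 31 days: 506 − 31 = 475 left.
June 2035 has 30 days: 475 − 30 = 445 left.
July 2035 has 31 days: 445 − 31 = 414 left.
August 2035 has 31 days: 414 − 31 = 383 left.
September 2035 has 30 days: 383 − 30 = 353 left.
October 2035 has 31 days: 353 − 31 = 322 left.
November 2035 has 30 days: 322 − 30 = 292 left.
December 2035 has 31 days: 292 − 31 = 261 left.
January 2036 has 31 days: 261 − 31 = 230 left.
February 2036 has 29 days (2036 is a leap year): 230 − 29 = 201 left.
March 2036 has 31 days: 201 − 31 = 170 left.
April 2036 has 30 days: 170 − 30 = 140 left.
May 2036 has 31 days: 140 − 31 = 109 left.
June 2036 has 30 days: 109 − 30 = 79 left.
July 2036 has 31 days: 79 − 31 = 48 left.
August 2036 has 31 days: 48 − 31 = 17 left.
17 days into September 2036 → September 17, 2036.
Advancing 316 days from September 17, 2036:
September has 30 days, so 30 − 17 = 13 days remain after September 17, 2036; 316 − 13 = 303 left.
October 2036 has 31 days: 303 − 31 = 272 left.
November 2036 has 30 days: 272 − 30 = 242 left.
December 2036 has 31 days: 242 − 31 = 211 left.
January 2037 has 31 days: 211 − 31 = 180 left.
February 2037 has 28 days (2037 is not a leap year): 180 − 28 = 152 left.
March 2037 has 31 days: 152 − 31 = 121 left.
April 2037 has 30 days: 121 − 30 = 91 left.
May 2037 has 31 days: 91 − 31 = 60 left.
June 2037 has 30 days: 60 − 30 = 30 left.
30 days into July 2037 → July 30, 2037.

July 30, 2037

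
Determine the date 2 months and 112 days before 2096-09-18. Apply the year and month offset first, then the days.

March 28, 2096

Counting back 2 months and 112 days from September 18, 2096: first the month/year part, then the days.
month 9 − 2 = 7 → July 2096.
Day 18 is valid in July, giving July 18, 2096.
Now subtract 112 days from July 18, 2096.
Going back 18 days from July 18, 2096 reaches the end of the previous month; 112 − 18 = 94 left.
June 2096 has 30 days: 94 − 30 = 64 left.
May 2096 has 31 days: 64 − 31 = 33 left.
April 2096 has 30 days: 33 − 30 = 3 left.
March 2096 has 31 days; 31 − 3 = 28 → March 28, 2096.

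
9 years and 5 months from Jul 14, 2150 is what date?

December 14, 2159

Counting forward 9 years and 5 months from July 14, 2150.
+9 years → 2159; month 7 + 5 = 12 → December 2159.
Day 14 is valid in December, giving December 14, 2159.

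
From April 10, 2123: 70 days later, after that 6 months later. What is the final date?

December 19, 2123

Advancing 70 days from April 10, 2123:
April has 30 days, so 30 − 10 = 20 days remain after April 10, 2123; 70 − 20 = 50 left.
May 2123 has 31 days: 50 − 31 = 19 left.
19 days into June 2123 → June 19, 2123.
Adding 6 months from June 19, 2123:
month 6 + 6 = 12 → December 2123.
Day 19 is valid in December, giving December 19, 2123.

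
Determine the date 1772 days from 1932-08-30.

Counting forward 1772 days from August 30, 1932.
August has 31 days, so 31 − 30 = 1 day remains after August 30, 1932; 1772 − 1 = 1771 left.
September 1932 has 30 days: 1771 − 30 = 1741 left.
October 1932 has 31 days: 1741 − 31 = 1710 left.
November 1932 has 30 days: 1710 − 30 = 1680 left.
December 1932 has 31 days: 1680 − 31 = 1649 left.
January 1933 has 31 days: 1649 − 31 = 1618 left.
February 1933 has 28 days (1933 is not a leap year): 1618 − 28 = 1590 left.
March 1933 has 31 days: 1590 − 31 = 1559 left.
April 1933 has 30 days: 1559 − 30 = 1529 left.
May 1933 has 31 days: 1529 − 31 = 1498 left.
June 1933 has 30 days: 1498 − 30 = 1468 left.
July 1933 has 31 days: 1468 − 31 = 1437 left.
August 1933 has 31 days: 1437 − 31 = 1406 left.
September 1933 has 30 days: 1406 − 30 = 1376 left.
October 1933 has 31 days: 1376 − 31 = 1345 left.
November 1933 has 30 days: 1345 − 30 = 1315 left.
December 1933 has 31 days: 1315 − 31 = 1284 left.
January 1934 has 31 days: 1284 − 31 = 1253 left.
February 1934 has 28 days (1934 is not a leap year): 1253 − 28 = 1225 left.
March 1934 has 31 days: 1225 − 31 = 1194 left.
April 1934 has 30 days: 1194 − 30 = 1164 left.
May 1934 has 31 days: 1164 − 31 = 1133 left.
June 1934 has 30 days: 1133 − 30 = 1103 left.
July 1934 has 31 days: 1103 − 31 = 1072 left.
August 1934 has 31 days: 1072 − 31 = 1041 left.
September 1934 has 30 days: 1041 − 30 = 1011 left.
October 1934 has 31 days: 1011 − 31 = 980 left.
November 1934 has 30 days: 980 − 30 = 950 left.
December 1934 has 31 days: 950 − 31 = 919 left.
January 1935 has 31 days: 919 − 31 = 888 left.
February 1935 has 28 days (1935 is not a leap year): 888 − 28 = 860 left.
March 1935 has 31 days: 860 − 31 = 829 left.
April 1935 has 30 days: 829 − 30 = 799 left.
May 1935 has 31 days: 799 − 31 = 768 left.
June 1935 has 30 days: 768 − 30 = 738 left.
July 1935 has 31 days: 738 − 31 = 707 left.
August 1935 has 31 days: 707 − 31 = 676 left.
September 1935 has 30 days: 676 − 30 = 646 left.
October 1935 has 31 days: 646 − 31 = 615 left.
November 1935 has 30 days: 615 − 30 = 585 left.
December 1935 has 31 days: 585 − 31 = 554 left.
January 1936 has 31 days: 554 − 31 = 523 left.
February 1936 has 29 days (1936 is a leap year): 523 − 29 = 494 left.
March 1936 has 31 days: 494 − 31 = 463 left.
April 1936 has 30 days: 463 − 30 = 433 left.
May 1936 has 31 days: 433 − 31 = 402 left.
June 1936 has 30 days: 402 − 30 = 372 left.
July 1936 has 31 days: 372 − 31 = 341 left.
August 1936 has 31 days: 341 − 31 = 310 left.
September 1936 has 30 days: 310 − 30 = 280 left.
October 1936 has 31 days: 280 − 31 = 249 left.
November 1936 has 30 days: 249 − 30 = 219 left.
December 1936 has 31 days: 219 − 31 = 188 left.
January 1937 has 31 days: 188 − 31 = 157 left.
February 1937 has 28 days (1937 is not a leap year): 157 − 28 = 129 left.
March 1937 has 31 days: 129 − 31 = 98 left.
April 1937 has 30 days: 98 − 30 = 68 left.
May 1937 has 31 days: 68 − 31 = 37 left.
June 1937 has 30 days: 37 − 30 = 7 left.
7 days into July 1937 → July 7, 1937.

July 7, 1937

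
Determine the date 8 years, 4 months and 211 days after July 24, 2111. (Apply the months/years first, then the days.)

June 22, 2120

Adding 8 years, 4 months and 211 days from July 24, 2111: first the month/year part, then the days.
+8 years → 2119; month 7 + 4 = 11 → November 2119.
Day 24 is valid in November, giving November 24, 2119.
Now add 211 days from November 24, 2119.
November has 30 days, so 30 − 24 = 6 days remain after November 24, 2119; 211 − 6 = 205 left.
December 2119 has 31 days: 205 − 31 = 174 left.
January 2120 has 31 days: 174 − 31 = 143 left.
February 2120 has 29 days (2120 is a leap year): 143 − 29 = 114 left.
March 2120 has 31 days: 114 − 31 = 83 left.
April 2120 has 30 days: 83 − 30 = 53 left.
May 2120 has 31 days: 53 − 31 = 22 left.
22 days into June 2120 → June 22, 2120.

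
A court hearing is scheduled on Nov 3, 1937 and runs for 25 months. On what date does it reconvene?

December 3, 1939

Advancing 25 months from November 3, 1937.
month 11 + 25 = 36, which is month 12 of year 1939 → December 1939.
Day 3 is valid in December, giving December 3, 1939.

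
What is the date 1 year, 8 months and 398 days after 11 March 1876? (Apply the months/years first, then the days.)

December 14, 1878

Adding 1 year, 8 months and 398 days from March 11, 1876: first the month/year part, then the days.
+1 year → 1877; month 3 + 8 = 11 → November 1877.
Day 11 is valid in November, giving November 11, 1877.
Now add 398 days from November 11, 1877.
November has 30 days, so 30 − 11 = 19 days remain after November 11, 1877; 398 − 19 = 379 left.
December 1877 has 31 days: 379 − 31 = 348 left.
January 1878 has 31 days: 348 − 31 = 317 left.
February 1878 has 28 days (1878 is not a leap year): 317 − 28 = 289 left.
March 1878 has 31 days: 289 − 31 = 258 left.
April 1878 has 30 days: 258 − 30 = 228 left.
May 1878 has 31 days: 228 − 31 = 197 left.
June 1878 has 30 days: 197 − 30 = 167 left.
July 1878 has 31 days: 167 − 31 = 136 left.
August 1878 has 31 days: 136 − 31 = 105 left.
September 1878 has 30 days: 105 − 30 = 75 left.
October 1878 has 31 days: 75 − 31 = 44 left.
November 1878 has 30 days: 44 − 30 = 14 left.
14 days into December 1878 → December 14, 1878.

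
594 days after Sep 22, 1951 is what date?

Advancing 594 days from September 22, 1951.
September has 30 days, so 30 − 22 = 8 days remain after September 22, 1951; 594 − 8 = 586 left.
October 1951 has 31 days: 586 − 31 = 555 left.
November 1951 has 30 days: 555 − 30 = 525 left.
December 1951 has 31 days: 525 − 31 = 494 left.
January 1952 has 31 days: 494 − 31 = 463 left.
February 1952 has 29 days (1952 is a leap year): 463 − 29 = 434 left.
March 1952 has 31 days: 434 − 31 = 403 left.
April 1952 has 30 days: 403 − 30 = 373 left.
May 1952 has 31 days: 373 − 31 = 342 left.
June 1952 has 30 days: 342 − 30 = 312 left.
July 1952 has 31 days: 312 − 31 = 281 left.
August 1952 has 31 days: 281 − 31 = 250 left.
September 1952 has 30 days: 250 − 30 = 220 left.
October 1952 has 31 days: 220 − 31 = 189 left.
November 1952 has 30 days: 189 − 30 = 159 left.
December 1952 has 31 days: 159 − 31 = 128 left.
January 1953 has 31 days: 128 − 31 = 97 left.
February 1953 has 28 days (1953 is not a leap year): 97 − 28 = 69 left.
March 1953 has 31 days: 69 − 31 = 38 left.
April 1953 has 30 days: 38 − 30 = 8 left.
8 days into May 1953 → May 8, 1953.

May 8, 1953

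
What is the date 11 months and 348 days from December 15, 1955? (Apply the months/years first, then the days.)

October 29, 1957

Counting forward 11 months and 348 days from December 15, 1955: first the month/year part, then the days.
month 12 + 11 = 23, which is month 11 of year 1956 → November 1956.
Day 15 is valid in November, giving November 15, 1956.
Now add 348 days from November 15, 1956.
November has 30 days, so 30 − 15 = 15 days remain after November 15, 1956; 348 − 15 = 333 left.
December 1956 has 31 days: 333 − 31 = 302 left.
January 1957 has 31 days: 302 − 31 = 271 left.
February 1957 has 28 days (1957 is not a leap year): 271 − 28 = 243 left.
March 1957 has 31 days: 243 − 31 = 212 left.
April 1957 has 30 days: 212 − 30 = 182 left.
May 1957 has 31 days: 182 − 31 = 151 left.
June 1957 has 30 days: 151 − 30 = 121 left.
July 1957 has 31 days: 121 − 31 = 90 left.
August 1957 has 31 days: 90 − 31 = 59 left.
September 1957 has 30 days: 59 − 30 = 29 left.
29 days into October 1957 → October 29, 1957.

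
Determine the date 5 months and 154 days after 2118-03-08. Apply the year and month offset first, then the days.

January 9, 2119

Adding 5 months and 154 days from March 8, 2118: first the month/year part, then the days.
month 3 + 5 = 8 → August 2118.
Day 8 is valid in August, giving August 8, 2118.
Now add 154 days from August 8, 2118.
August has 31 days, so 31 − 8 = 23 days remain after August 8, 2118; 154 − 23 = 131 left.
September 2118 has 30 days: 131 − 30 = 101 left.
October 2118 has 31 days: 101 − 31 = 70 left.
November 2118 has 30 days: 70 − 30 = 40 left.
December 2118 has 31 days: 40 − 31 = 9 left.
9 days into January 2119 → January 9, 2119.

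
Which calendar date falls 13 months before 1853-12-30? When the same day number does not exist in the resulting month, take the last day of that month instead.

Counting back 13 months from December 30, 1853.
month 12 − 13 = -1, which is month 11 of year 1852 → November 1852.
Day 30 is valid in November, giving November 30, 1852.

November 30, 1852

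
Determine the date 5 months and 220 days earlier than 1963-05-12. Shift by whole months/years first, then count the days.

May 6, 1962

Going back 5 months and 220 days from May 12, 1963: first the month/year part, then the days.
month 5 − 5 = 0, which is month 12 of year 1962 → December 1962.
Day 12 is valid in December, giving December 12, 1962.
Now subtract 220 days from December 12, 1962.
Going back 12 days from December 12, 1962 reaches the end of the previous month; 220 − 12 = 208 left.
November 1962 has 30 days: 208 − 30 = 178 left.
October 1962 has 31 days: 178 − 31 = 147 left.
September 1962 has 30 days: 147 − 30 = 117 left.
August 1962 has 31 days: 117 − 31 = 86 left.
July 1962 has 31 days: 86 − 31 = 55 left.
June 1962 has 30 days: 55 − 30 = 25 left.
May 1962 has 31 days; 31 − 25 = 6 → May 6, 1962.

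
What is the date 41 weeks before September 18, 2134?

Counting back 41 weeks = 287 days from September 18, 2134.
Going back 18 days from September 18, 2134 reaches the end of the previous month; 287 − 18 = 269 left.
August 2134 has 31 days: 269 − 31 = 238 left.
July 2134 has 31 days: 238 − 31 = 207 left.
June 2134 has 30 days: 207 − 30 = 177 left.
May 2134 has 31 days: 177 − 31 = 146 left.
April 2134 has 30 days: 146 − 30 = 116 left.
March 2134 has 31 days: 116 − 31 = 85 left.
February 2134 has 28 days (2134 is not a leap year): 85 − 28 = 57 left.
January 2134 has 31 days: 57 − 31 = 26 left.
December 2133 has 31 days; 31 − 26 = 5 → December 5, 2133.

December 5, 2133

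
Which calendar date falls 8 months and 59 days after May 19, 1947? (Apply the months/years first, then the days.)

Advancing 8 months and 59 days from May 19, 1947: first the month/year part, then the days.
month 5 + 8 = 13, which is month 1 of year 1948 → January 1948.
Day 19 is valid in January, giving January 19, 1948.
Now add 59 days from January 19, 1948.
January has 31 days, so 31 − 19 = 12 days remain after January 19, 1948; 59 − 12 = 47 left.
February 1948 has 29 days (1948 is a leap year): 47 − 29 = 18 left.
18 days into March 1948 → March 18, 1948.

March 18, 1948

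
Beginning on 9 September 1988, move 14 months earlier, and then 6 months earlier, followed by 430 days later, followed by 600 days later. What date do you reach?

November 4, 1989

Counting back 14 months from September 9, 1988:
month 9 − 14 = -5, which is month 7 of year 1987 → July 1987.
Day 9 is valid in July, giving July 9, 1987.
Counting back 6 months from July 9, 1987:
month 7 − 6 = 1 → January 1987.
Day 9 is valid in January, giving January 9, 1987.
Adding 430 days from January 9, 1987:
January has 31 days, so 31 − 9 = 22 days remain after January 9, 1987; 430 − 22 = 408 left.
February 1987 has 28 days (1987 is not a leap year): 408 − 28 = 380 left.
March 1987 has 31 days: 380 − 31 = 349 left.
April 1987 has 30 days: 349 − 30 = 319 left.
May 1987 has 31 days: 319 − 31 = 288 left.
June 1987 has 30 days: 288 − 30 = 258 left.
July 1987 has 31 days: 258 − 31 = 227 left.
August 1987 has 31 days: 227 − 31 = 196 left.
September 1987 has 30 days: 196 − 30 = 166 left.
October 1987 has 31 days: 166 − 31 = 135 left.
November 1987 has 30 days: 135 − 30 = 105 left.
December 1987 has 31 days: 105 − 31 = 74 left.
January 1988 has 31 days: 74 − 31 = 43 left.
February 1988 has 29 days (1988 is a leap year): 43 − 29 = 14 left.
14 days into March 1988 → March 14, 1988.
Adding 600 days from March 14, 1988:
March has 31 days, so 31 − 14 = 17 days remain after March 14, 1988; 600 − 17 = 583 left.
April 1988 has 30 days: 583 − 30 = 553 left.
May 1988 has 31 days: 553 − 31 = 522 left.
June 1988 has 30 days: 522 − 30 = 492 left.
July 1988 has 31 days: 492 − 31 = 461 left.
August 1988 has 31 days: 461 − 31 = 430 left.
September 1988 has 30 days: 430 − 30 = 400 left.
October 1988 has 31 days: 400 − 31 = 369 left.
November 1988 has 30 days: 369 − 30 = 339 left.
December 1988 has 31 days: 339 − 31 = 308 left.
January 1989 has 31 days: 308 − 31 = 277 left.
February 1989 has 28 days (1989 is not a leap year): 277 − 28 = 249 left.
March 1989 has 31 days: 249 − 31 = 218 left.
April 1989 has 30 days: 218 − 30 = 188 left.
May 1989 has 31 days: 188 − 31 = 157 left.
June 1989 has 30 days: 157 − 30 = 127 left.
July 1989 has 31 days: 127 − 31 = 96 left.
August 1989 has 31 days: 96 − 31 = 65 left.
September 1989 has 30 days: 65 − 30 = 35 left.
October 1989 has 31 days: 35 − 31 = 4 left.
4 days into November 1989 → November 4, 1989.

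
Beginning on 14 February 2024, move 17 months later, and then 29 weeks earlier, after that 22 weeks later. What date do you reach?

Counting forward 17 months from February 14, 2024:
month 2 + 17 = 19, which is month 7 of year 2025 → July 2025.
Day 14 is valid in July, giving July 14, 2025.
Going back 29 weeks (= 203 days) from July 14, 2025:
Going back 14 days from July 14, 2025 reaches the end of the previous month; 203 − 14 = 189 left.
June 2025 has 30 days: 189 − 30 = 159 left.
May 2025 has 31 days: 159 − 31 = 128 left.
April 2025 has 30 days: 128 − 30 = 98 left.
March 2025 has 31 days: 98 − 31 = 67 left.
February 2025 has 28 days (2025 is not a leap year): 67 − 28 = 39 left.
January 2025 has 31 days: 39 − 31 = 8 left.
December 2024 has 31 days; 31 − 8 = 23 → December 23, 2024.
Adding 22 weeks (= 154 days) from December 23, 2024:
December has 31 days, so 31 − 23 = 8 days remain after December 23, 2024; 154 − 8 = 146 left.
January 2025 has 31 days: 146 − 31 = 115 left.
February 2025 has 28 days (2025 is not a leap year): 115 − 28 = 87 left.
March 2025 has 31 days: 87 − 31 = 56 left.
April 2025 has 30 days: 56 − 30 = 26 left.
26 days into May 2025 → May 26, 2025.

May 26, 2025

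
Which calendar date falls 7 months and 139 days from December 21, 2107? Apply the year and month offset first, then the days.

Counting forward 7 months and 139 days from December 21, 2107: first the month/year part, then the days.
month 12 + 7 = 19, which is month 7 of year 2108 → July 2108.
Day 21 is valid in July, giving July 21, 2108.
Now add 139 days from July 21, 2108.
July has 31 days, so 31 − 21 = 10 days remain after July 21, 2108; 139 − 10 = 129 left.
August 2108 has 31 days: 129 − 31 = 98 left.
September 2108 has 30 days: 98 − 30 = 68 left.
October 2108 has 31 days: 68 − 31 = 37 left.
November 2108 has 30 days: 37 − 30 = 7 left.
7 days into December 2108 → December 7, 2108.

December 7, 2108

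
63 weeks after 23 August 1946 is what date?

Advancing 63 weeks = 441 days from August 23, 1946.
August has 31 days, so 31 − 23 = 8 days remain after August 23, 1946; 441 − 8 = 433 left.
September 1946 has 30 days: 433 − 30 = 403 left.
October 1946 has 31 days: 403 − 31 = 372 left.
November 1946 has 30 days: 372 − 30 = 342 left.
December 1946 has 31 days: 342 − 31 = 311 left.
January 1947 has 31 days: 311 − 31 = 280 left.
February 1947 has 28 days (1947 is not a leap year): 280 − 28 = 252 left.
March 1947 has 31 days: 252 − 31 = 221 left.
April 1947 has 30 days: 221 − 30 = 191 left.
May 1947 has 31 days: 191 − 31 = 160 left.
June 1947 has 30 days: 160 − 30 = 130 left.
July 1947 has 31 days: 130 − 31 = 99 left.
August 1947 has 31 days: 99 − 31 = 68 left.
September 1947 has 30 days: 68 − 30 = 38 left.
October 1947 has 31 days: 38 − 31 = 7 left.
7 days into November 1947 → November 7, 1947.

November 7, 1947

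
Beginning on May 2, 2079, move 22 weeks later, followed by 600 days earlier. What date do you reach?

Counting forward 22 weeks (= 154 days) from May 2, 2079:
May has 31 days, so 31 − 2 = 29 days remain after May 2, 2079; 154 − 29 = 125 left.
June 2079 has 30 days: 125 − 30 = 95 left.
July 2079 has 31 days: 95 − 31 = 64 left.
August 2079 has 31 days: 64 − 31 = 33 left.
September 2079 has 30 days: 33 − 30 = 3 left.
3 days into October 2079 → October 3, 2079.
Subtracting 600 days from October 3, 2079:
Going back 3 days from October 3, 2079 reaches the end of the previous month; 600 − 3 = 597 left.
September 2079 has 30 days: 597 − 30 = 567 left.
August 2079 has 31 days: 567 − 31 = 536 left.
July 2079 has 31 days: 536 − 31 = 505 left.
June 2079 has 30 days: 505 − 30 = 475 left.
May 2079 has 31 days: 475 − 31 = 444 left.
April 2079 has 30 days: 444 − 30 = 414 left.
March 2079 has 31 days: 414 − 31 = 383 left.
February 2079 has 28 days (2079 is not a leap year): 383 − 28 = 355 left.
January 2079 has 31 days: 355 − 31 = 324 left.
December 2078 has 31 days: 324 − 31 = 293 left.
November 2078 has 30 days: 293 − 30 = 263 left.
October 2078 has 31 days: 263 − 31 = 232 left.
September 2078 has 30 days: 232 − 30 = 202 left.
August 2078 has 31 days: 202 − 31 = 171 left.
July 2078 has 31 days: 171 − 31 = 140 left.
June 2078 has 30 days: 140 − 30 = 110 left.
May 2078 has 31 days: 110 − 31 = 79 left.
April 2078 has 30 days: 79 − 30 = 49 left.
March 2078 has 31 days: 49 − 31 = 18 left.
February 2078 has 28 days; 28 − 18 = 10 → February 10, 2078.

February 10, 2078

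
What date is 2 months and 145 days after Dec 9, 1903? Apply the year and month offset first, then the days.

Adding 2 months and 145 days from December 9, 1903: first the month/year part, then the days.
month 12 + 2 = 14, which is month 2 of year 1904 → February 1904.
Day 9 is valid in February, giving February 9, 1904.
Now add 145 days from February 9, 1904.
February has 29 days, so 29 − 9 = 20 days remain after February 9, 1904; 145 − 20 = 125 left.
March 1904 has 31 days: 125 − 31 = 94 left.
April 1904 has 30 days: 94 − 30 = 64 left.
May 1904 has 31 days: 64 − 31 = 33 left.
June 1904 has 30 days: 33 − 30 = 3 left.
3 days into July 1904 → July 3, 1904.

July 3, 1904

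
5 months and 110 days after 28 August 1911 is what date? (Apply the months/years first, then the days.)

Adding 5 months and 110 days from August 28, 1911: first the month/year part, then the days.
month 8 + 5 = 13, which is month 1 of year 1912 → January 1912.
Day 28 is valid in January, giving January 28, 1912.
Now add 110 days from January 28, 1912.
January has 31 days, so 31 − 28 = 3 days remain after January 28, 1912; 110 − 3 = 107 left.
February 1912 has 29 days (1912 is a leap year): 107 − 29 = 78 left.
March 1912 has 31 days: 78 − 31 = 47 left.
April 1912 has 30 days: 47 − 30 = 17 left.
17 days into May 1912 → May 17, 1912.

May 17, 1912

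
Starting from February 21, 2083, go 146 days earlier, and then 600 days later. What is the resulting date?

May 20, 2084

Subtracting 146 days from February 21, 2083:
Going back 21 days from February 21, 2083 reaches the end of the previous month; 146 − 21 = 125 left.
January 2083 has 31 days: 125 − 31 = 94 left.
December 2082 has 31 days: 94 − 31 = 63 left.
November 2082 has 30 days: 63 − 30 = 33 left.
October 2082 has 31 days: 33 − 31 = 2 left.
September 2082 has 30 days; 30 − 2 = 28 → September 28, 2082.
Counting forward 600 days from September 28, 2082:
September has 30 days, so 30 − 28 = 2 days remain after September 28, 2082; 600 − 2 = 598 left.
October 2082 has 31 days: 598 − 31 = 567 left.
November 2082 has 30 days: 567 − 30 = 537 left.
December 2082 has 31 days: 537 − 31 = 506 left.
January 2083 has 31 days: 506 − 31 = 475 left.
February 2083 has 28 days (2083 is not a leap year): 475 − 28 = 447 left.
March 2083 has 31 days: 447 − 31 = 416 left.
April 2083 has 30 days: 416 − 30 = 386 left.
May 2083 has 31 days: 386 − 31 = 355 left.
June 2083 has 30 days: 355 − 30 = 325 left.
July 2083 has 31 days: 325 − 31 = 294 left.
August 2083 has 31 days: 294 − 31 = 263 left.
September 2083 has 30 days: 263 − 30 = 233 left.
October 2083 has 31 days: 233 − 31 = 202 left.
November 2083 has 30 days: 202 − 30 = 172 left.
December 2083 has 31 days: 172 − 31 = 141 left.
January 2084 has 31 days: 141 − 31 = 110 left.
February 2084 has 29 days (2084 is a leap year): 110 − 29 = 81 left.
March 2084 has 31 days: 81 − 31 = 50 left.
April 2084 has 30 days: 50 − 30 = 20 left.
20 days into May 2084 → May 20, 2084.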